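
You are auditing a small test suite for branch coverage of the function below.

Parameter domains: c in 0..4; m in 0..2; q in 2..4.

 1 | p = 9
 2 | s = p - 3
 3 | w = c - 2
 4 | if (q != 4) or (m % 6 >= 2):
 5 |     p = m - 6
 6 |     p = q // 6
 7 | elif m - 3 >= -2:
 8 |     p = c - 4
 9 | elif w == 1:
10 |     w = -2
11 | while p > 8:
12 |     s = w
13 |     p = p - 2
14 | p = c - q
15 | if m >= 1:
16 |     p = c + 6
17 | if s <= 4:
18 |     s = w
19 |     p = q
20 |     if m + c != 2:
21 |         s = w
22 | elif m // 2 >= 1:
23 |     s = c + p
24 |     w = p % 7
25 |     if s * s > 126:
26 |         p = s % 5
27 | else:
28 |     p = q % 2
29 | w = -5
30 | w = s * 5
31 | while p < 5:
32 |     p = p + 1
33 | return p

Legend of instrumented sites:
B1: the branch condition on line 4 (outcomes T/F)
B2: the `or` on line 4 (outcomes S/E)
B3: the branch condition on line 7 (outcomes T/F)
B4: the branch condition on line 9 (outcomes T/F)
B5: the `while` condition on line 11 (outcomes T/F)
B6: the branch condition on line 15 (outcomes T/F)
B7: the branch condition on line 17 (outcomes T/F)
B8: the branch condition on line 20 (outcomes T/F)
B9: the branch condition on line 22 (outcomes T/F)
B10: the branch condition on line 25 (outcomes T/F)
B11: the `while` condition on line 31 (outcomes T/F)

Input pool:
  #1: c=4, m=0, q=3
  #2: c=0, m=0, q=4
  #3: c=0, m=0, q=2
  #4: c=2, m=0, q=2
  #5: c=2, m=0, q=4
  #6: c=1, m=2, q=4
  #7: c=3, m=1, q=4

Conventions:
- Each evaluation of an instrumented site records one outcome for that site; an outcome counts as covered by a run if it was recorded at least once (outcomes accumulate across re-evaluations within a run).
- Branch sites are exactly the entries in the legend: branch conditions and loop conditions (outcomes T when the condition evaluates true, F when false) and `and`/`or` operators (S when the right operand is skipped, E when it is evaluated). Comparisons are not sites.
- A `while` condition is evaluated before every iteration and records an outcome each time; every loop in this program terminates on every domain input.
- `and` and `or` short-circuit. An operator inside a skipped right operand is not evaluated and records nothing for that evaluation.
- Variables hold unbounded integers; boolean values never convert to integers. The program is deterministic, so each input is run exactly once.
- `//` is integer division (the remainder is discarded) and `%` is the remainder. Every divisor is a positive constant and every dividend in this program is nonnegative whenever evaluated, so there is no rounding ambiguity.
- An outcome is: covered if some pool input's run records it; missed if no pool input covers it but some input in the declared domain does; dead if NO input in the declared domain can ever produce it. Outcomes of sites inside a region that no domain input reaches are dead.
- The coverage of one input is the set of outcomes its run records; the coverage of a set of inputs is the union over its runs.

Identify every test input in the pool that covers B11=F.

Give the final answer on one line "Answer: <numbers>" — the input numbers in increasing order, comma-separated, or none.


input #1 (c=4, m=0, q=3): produces B11=F
input #2 (c=0, m=0, q=4): produces B11=F
input #3 (c=0, m=0, q=2): produces B11=F
input #4 (c=2, m=0, q=2): produces B11=F
input #5 (c=2, m=0, q=4): produces B11=F
input #6 (c=1, m=2, q=4): produces B11=F
input #7 (c=3, m=1, q=4): produces B11=F
Answer: 1, 2, 3, 4, 5, 6, 7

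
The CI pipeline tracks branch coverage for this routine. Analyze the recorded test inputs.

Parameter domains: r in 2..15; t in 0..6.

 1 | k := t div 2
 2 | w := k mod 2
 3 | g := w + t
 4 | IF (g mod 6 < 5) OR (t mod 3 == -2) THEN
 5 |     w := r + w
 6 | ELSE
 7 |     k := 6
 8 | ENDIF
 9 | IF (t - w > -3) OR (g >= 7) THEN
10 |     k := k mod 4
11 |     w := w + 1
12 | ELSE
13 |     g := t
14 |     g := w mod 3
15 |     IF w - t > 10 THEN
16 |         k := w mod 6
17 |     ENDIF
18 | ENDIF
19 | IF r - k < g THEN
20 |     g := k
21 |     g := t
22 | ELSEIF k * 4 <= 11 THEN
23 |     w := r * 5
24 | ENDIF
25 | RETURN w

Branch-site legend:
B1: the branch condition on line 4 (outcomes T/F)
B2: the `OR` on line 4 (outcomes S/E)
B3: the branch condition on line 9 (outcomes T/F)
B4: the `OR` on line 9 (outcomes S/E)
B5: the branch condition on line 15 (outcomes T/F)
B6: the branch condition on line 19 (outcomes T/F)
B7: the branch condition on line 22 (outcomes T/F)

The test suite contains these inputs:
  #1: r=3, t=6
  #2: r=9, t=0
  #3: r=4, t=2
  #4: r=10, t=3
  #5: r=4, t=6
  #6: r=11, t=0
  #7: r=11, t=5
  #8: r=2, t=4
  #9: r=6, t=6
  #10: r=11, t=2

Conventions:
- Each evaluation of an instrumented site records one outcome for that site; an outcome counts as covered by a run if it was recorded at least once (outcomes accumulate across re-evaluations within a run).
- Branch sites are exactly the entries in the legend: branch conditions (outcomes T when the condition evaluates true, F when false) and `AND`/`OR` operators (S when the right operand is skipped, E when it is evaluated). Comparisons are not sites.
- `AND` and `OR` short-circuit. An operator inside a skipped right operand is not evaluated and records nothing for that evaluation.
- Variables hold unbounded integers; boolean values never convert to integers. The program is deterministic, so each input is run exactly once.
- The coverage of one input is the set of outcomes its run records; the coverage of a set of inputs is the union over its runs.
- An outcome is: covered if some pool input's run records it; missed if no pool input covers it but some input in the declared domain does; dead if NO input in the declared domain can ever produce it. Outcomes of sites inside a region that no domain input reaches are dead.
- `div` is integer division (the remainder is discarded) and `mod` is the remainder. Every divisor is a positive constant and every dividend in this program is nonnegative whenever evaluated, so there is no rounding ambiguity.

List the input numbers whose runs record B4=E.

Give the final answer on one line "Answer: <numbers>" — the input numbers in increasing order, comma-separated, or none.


input #1 (r=3, t=6): never hits B4=E
input #2 (r=9, t=0): hits B4=E
input #3 (r=4, t=2): hits B4=E
input #4 (r=10, t=3): hits B4=E
input #5 (r=4, t=6): never hits B4=E
input #6 (r=11, t=0): hits B4=E
input #7 (r=11, t=5): never hits B4=E
input #8 (r=2, t=4): never hits B4=E
input #9 (r=6, t=6): never hits B4=E
input #10 (r=11, t=2): hits B4=E
Answer: 2, 3, 4, 6, 10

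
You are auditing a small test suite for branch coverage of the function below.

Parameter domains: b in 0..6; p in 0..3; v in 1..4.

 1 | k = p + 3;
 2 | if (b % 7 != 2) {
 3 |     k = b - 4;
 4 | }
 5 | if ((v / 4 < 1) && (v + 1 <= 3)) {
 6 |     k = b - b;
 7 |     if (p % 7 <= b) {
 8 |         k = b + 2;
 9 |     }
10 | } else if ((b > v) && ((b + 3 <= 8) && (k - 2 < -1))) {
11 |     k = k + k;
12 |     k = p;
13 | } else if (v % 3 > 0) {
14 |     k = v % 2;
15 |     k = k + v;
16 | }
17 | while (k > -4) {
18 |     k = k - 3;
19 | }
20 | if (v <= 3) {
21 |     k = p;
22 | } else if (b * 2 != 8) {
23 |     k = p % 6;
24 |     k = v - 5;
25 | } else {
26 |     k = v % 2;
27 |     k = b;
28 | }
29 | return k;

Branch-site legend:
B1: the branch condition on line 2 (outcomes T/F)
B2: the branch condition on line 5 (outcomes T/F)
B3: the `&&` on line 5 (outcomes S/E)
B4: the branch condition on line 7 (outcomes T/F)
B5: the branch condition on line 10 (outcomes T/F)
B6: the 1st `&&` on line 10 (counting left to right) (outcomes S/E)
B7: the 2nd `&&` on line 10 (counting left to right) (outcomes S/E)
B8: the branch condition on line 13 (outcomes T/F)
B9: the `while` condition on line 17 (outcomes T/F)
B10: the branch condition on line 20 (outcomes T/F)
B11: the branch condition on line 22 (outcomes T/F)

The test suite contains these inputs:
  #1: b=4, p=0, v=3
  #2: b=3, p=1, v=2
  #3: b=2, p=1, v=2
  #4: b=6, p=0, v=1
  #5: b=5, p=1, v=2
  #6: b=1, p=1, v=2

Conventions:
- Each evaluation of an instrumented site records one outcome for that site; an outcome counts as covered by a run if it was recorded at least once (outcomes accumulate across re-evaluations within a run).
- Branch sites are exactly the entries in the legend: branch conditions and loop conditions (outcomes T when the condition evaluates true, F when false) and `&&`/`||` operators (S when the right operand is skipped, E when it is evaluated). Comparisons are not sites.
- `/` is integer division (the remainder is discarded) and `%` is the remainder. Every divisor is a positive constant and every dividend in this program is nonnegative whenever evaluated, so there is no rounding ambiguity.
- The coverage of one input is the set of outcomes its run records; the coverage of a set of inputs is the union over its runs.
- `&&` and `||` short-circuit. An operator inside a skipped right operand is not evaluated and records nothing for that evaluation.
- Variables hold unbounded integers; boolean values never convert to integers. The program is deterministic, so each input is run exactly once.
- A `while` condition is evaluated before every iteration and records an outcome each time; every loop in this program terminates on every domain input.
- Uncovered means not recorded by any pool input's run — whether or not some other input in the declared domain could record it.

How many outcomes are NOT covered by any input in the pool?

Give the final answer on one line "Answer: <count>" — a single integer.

run #1 (b=4, p=0, v=3) runs B1->T, B3->E, B2->F, B6->E, B7->E, B5->T, B9->T, B9->T, B9->F, B10->T; records B1=T, B2=F, B3=E, B5=T, B6=E, B7=E, B9=T, B9=F, B10=T
run #2 (b=3, p=1, v=2) runs B1->T, B3->E, B2->T, B4->T, B9->T, B9->T, B9->T, B9->F, B10->T; records B1=T, B2=T, B3=E, B4=T, B9=T, B9=F, B10=T
run #3 (b=2, p=1, v=2) runs B1->F, B3->E, B2->T, B4->T, B9->T, B9->T, B9->T, B9->F, B10->T; records B1=F, B2=T, B3=E, B4=T, B9=T, B9=F, B10=T
run #4 (b=6, p=0, v=1) runs B1->T, B3->E, B2->T, B4->T, B9->T, B9->T, B9->T, B9->T, B9->F, B10->T; records B1=T, B2=T, B3=E, B4=T, B9=T, B9=F, B10=T
run #5 (b=5, p=1, v=2) runs B1->T, B3->E, B2->T, B4->T, B9->T, B9->T, B9->T, B9->T, B9->F, B10->T; records B1=T, B2=T, B3=E, B4=T, B9=T, B9=F, B10=T
run #6 (b=1, p=1, v=2) runs B1->T, B3->E, B2->T, B4->T, B9->T, B9->T, B9->T, B9->F, B10->T; records B1=T, B2=T, B3=E, B4=T, B9=T, B9=F, B10=T
union over the pool: B1=T, B1=F, B2=T, B2=F, B3=E, B4=T, B5=T, B6=E, B7=E, B9=T, B9=F, B10=T
uncovered (10 of 22): B3=S, B4=F, B5=F, B6=S, B7=S, B8=T, B8=F, B10=F, B11=T, B11=F

Answer: 10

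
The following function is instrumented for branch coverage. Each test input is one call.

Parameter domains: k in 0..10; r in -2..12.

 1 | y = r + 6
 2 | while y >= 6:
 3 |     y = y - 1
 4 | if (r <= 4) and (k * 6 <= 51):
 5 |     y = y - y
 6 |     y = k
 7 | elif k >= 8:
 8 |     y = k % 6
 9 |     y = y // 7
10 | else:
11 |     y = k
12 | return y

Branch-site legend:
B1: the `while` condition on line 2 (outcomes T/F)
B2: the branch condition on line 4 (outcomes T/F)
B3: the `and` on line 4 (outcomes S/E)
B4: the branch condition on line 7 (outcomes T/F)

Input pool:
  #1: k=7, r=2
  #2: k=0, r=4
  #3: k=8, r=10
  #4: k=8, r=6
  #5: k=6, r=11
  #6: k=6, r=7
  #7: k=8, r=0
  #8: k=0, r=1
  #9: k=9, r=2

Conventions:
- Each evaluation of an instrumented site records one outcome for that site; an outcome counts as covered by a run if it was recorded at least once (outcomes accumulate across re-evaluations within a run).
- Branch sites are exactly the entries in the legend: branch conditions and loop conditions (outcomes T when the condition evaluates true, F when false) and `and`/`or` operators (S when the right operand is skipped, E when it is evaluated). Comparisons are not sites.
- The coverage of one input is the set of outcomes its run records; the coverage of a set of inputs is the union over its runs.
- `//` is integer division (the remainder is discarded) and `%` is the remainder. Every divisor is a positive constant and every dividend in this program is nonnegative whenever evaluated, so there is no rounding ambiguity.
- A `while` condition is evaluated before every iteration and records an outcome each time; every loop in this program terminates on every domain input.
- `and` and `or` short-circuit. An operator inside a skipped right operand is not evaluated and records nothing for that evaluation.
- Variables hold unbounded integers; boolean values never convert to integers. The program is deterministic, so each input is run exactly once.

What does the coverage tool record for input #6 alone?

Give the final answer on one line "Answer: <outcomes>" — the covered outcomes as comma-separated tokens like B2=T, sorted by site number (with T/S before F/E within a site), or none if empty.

Simulating input #6 (k=6, r=7) step by step:
  B1->T, B1->T, B1->T, B1->T, B1->T, B1->T, B1->T, B1->T, B1->F, B3->S
  B2->F, B4->F
distinct outcomes covered: B1=T, B1=F, B2=F, B3=S, B4=F

Answer: B1=T, B1=F, B2=F, B3=S, B4=F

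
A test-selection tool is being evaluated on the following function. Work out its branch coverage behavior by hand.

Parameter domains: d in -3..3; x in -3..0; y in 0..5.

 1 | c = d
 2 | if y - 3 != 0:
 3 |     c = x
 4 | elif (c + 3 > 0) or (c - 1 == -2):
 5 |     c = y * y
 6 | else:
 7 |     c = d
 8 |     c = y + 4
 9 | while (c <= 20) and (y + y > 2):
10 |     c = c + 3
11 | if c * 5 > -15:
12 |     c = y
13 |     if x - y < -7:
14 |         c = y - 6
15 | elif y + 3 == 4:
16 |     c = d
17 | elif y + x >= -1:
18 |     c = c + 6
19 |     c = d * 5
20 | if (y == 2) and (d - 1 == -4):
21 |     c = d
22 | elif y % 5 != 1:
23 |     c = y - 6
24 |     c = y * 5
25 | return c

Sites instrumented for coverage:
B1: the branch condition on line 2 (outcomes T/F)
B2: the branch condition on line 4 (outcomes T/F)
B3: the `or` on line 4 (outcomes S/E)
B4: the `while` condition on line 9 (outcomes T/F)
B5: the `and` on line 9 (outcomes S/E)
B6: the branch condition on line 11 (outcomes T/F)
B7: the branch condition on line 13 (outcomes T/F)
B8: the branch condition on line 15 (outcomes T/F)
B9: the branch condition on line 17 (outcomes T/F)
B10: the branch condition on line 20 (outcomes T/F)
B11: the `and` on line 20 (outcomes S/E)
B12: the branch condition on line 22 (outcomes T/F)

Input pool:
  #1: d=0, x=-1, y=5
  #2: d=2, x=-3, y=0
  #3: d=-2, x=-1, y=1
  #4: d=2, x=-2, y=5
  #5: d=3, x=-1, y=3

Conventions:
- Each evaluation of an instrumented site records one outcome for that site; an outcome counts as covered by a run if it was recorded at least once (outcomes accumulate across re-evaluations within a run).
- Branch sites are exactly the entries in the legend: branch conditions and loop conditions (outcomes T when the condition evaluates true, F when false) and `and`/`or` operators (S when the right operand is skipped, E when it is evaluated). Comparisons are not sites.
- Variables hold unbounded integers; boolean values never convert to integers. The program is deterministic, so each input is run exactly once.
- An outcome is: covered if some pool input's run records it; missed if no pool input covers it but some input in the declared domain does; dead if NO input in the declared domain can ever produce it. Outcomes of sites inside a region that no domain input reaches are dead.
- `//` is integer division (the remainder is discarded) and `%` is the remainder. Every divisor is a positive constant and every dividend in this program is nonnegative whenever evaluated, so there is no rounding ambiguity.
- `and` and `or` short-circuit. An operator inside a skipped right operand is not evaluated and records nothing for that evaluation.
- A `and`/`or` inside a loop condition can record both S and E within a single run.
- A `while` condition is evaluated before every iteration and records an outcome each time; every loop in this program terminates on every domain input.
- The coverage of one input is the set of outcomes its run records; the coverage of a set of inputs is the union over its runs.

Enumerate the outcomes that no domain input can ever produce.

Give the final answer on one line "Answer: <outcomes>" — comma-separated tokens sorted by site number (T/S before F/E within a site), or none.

exhaustive pass over the 168-input domain:
  B9=T: no domain input ever produces it -> dead
  reachable outcomes have witnesses, e.g. B1=T (e.g. d=-3, x=-3, y=0), B1=F (e.g. d=-3, x=-3, y=3), B2=T (e.g. d=-2, x=-3, y=3), B2=F (e.g. d=-3, x=-3, y=3)

Answer: B9=T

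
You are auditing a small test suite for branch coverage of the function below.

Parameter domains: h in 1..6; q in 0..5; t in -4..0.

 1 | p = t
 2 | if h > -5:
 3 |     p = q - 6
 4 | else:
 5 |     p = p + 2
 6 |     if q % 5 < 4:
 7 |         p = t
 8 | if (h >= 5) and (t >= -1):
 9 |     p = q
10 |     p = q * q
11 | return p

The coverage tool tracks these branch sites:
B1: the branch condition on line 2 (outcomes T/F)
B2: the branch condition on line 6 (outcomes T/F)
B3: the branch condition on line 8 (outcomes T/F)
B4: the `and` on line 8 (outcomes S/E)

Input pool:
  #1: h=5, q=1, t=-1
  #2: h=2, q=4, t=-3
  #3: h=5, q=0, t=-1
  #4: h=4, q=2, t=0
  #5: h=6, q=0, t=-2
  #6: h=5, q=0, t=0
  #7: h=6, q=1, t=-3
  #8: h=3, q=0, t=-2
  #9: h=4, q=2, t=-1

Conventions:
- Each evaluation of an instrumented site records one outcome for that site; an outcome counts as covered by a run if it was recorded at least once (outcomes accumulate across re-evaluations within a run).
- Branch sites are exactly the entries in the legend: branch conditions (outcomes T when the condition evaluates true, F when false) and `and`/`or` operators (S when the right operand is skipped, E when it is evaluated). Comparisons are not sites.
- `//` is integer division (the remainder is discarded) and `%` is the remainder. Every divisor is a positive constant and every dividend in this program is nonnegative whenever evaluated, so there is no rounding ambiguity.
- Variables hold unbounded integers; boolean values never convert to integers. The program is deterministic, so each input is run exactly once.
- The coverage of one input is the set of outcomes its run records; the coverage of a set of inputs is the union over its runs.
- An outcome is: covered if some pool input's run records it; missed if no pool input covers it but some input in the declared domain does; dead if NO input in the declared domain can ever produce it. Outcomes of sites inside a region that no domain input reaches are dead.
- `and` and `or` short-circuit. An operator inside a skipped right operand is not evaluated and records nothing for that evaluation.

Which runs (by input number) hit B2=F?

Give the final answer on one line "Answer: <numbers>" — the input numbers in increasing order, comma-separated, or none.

input #1 (h=5, q=1, t=-1): misses B2=F
input #2 (h=2, q=4, t=-3): misses B2=F
input #3 (h=5, q=0, t=-1): misses B2=F
input #4 (h=4, q=2, t=0): misses B2=F
input #5 (h=6, q=0, t=-2): misses B2=F
input #6 (h=5, q=0, t=0): misses B2=F
input #7 (h=6, q=1, t=-3): misses B2=F
input #8 (h=3, q=0, t=-2): misses B2=F
input #9 (h=4, q=2, t=-1): misses B2=F

Answer: none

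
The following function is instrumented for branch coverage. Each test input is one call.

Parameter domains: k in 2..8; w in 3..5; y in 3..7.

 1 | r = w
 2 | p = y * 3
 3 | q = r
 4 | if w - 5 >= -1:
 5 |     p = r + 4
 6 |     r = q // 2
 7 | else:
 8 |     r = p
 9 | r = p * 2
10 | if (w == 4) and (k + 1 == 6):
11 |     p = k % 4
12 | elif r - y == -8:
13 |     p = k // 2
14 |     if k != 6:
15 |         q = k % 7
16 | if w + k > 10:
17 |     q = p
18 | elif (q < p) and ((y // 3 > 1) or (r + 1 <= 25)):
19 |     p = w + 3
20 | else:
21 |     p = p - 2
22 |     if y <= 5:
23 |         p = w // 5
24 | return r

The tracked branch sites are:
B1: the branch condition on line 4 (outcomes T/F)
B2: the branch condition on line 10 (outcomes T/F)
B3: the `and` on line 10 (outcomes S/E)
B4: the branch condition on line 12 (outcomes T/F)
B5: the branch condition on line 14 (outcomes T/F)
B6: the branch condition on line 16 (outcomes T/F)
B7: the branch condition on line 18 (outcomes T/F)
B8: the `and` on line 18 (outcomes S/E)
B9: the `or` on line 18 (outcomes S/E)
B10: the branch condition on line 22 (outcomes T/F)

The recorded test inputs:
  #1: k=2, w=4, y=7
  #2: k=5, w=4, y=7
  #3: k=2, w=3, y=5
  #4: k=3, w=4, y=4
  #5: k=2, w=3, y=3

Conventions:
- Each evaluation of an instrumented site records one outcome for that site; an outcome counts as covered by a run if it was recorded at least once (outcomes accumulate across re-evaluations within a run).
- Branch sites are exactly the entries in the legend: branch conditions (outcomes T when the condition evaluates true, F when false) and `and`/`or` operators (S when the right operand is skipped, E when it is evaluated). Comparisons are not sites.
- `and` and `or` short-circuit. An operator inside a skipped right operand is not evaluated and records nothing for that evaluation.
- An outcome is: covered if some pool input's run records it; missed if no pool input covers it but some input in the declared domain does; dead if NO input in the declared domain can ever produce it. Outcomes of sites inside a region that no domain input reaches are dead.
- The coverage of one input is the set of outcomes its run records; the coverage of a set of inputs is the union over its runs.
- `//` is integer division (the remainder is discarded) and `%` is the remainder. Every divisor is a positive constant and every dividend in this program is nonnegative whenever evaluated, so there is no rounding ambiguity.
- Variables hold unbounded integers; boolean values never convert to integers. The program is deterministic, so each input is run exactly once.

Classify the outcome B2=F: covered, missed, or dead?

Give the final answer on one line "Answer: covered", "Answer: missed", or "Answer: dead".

B2=F is recorded by pool input(s) 1, 3, 4, 5 -> covered

Answer: covered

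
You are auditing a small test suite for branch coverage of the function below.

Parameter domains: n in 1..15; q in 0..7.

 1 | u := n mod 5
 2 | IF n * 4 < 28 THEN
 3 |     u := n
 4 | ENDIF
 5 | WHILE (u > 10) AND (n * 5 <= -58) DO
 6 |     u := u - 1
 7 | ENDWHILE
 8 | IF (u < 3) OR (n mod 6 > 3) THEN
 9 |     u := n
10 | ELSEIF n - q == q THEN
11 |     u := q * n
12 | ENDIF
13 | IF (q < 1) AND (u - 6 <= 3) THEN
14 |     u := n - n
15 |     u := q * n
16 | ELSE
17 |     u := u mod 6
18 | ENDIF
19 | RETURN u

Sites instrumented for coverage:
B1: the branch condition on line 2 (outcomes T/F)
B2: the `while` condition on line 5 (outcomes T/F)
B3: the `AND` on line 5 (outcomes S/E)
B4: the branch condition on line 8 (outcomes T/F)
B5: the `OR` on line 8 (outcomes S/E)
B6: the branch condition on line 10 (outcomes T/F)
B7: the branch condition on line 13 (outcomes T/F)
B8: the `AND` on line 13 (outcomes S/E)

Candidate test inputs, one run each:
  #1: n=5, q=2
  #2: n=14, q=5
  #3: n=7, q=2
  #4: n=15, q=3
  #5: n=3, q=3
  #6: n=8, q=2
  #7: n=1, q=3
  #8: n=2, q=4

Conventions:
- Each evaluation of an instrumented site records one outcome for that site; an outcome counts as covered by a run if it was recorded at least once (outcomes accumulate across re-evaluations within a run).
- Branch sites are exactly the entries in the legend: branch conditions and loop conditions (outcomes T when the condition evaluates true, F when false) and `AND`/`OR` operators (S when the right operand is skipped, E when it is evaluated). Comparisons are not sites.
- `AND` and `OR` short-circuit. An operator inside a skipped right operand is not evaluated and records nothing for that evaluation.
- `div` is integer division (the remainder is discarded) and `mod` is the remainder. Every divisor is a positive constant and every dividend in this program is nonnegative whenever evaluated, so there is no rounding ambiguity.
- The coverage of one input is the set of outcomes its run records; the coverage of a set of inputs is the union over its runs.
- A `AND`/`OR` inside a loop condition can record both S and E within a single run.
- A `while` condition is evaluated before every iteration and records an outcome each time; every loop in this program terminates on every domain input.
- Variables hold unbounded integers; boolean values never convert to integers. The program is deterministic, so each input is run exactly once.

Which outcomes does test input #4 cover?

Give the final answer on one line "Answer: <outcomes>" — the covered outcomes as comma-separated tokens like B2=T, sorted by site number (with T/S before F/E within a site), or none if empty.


Tracing the run of input #4 (n=15, q=3):
  B1->F, B3->S, B2->F, B5->S, B4->T, B8->S, B7->F
as a set, this run covers: B1=F, B2=F, B3=S, B4=T, B5=S, B7=F, B8=S
Answer: B1=F, B2=F, B3=S, B4=T, B5=S, B7=F, B8=S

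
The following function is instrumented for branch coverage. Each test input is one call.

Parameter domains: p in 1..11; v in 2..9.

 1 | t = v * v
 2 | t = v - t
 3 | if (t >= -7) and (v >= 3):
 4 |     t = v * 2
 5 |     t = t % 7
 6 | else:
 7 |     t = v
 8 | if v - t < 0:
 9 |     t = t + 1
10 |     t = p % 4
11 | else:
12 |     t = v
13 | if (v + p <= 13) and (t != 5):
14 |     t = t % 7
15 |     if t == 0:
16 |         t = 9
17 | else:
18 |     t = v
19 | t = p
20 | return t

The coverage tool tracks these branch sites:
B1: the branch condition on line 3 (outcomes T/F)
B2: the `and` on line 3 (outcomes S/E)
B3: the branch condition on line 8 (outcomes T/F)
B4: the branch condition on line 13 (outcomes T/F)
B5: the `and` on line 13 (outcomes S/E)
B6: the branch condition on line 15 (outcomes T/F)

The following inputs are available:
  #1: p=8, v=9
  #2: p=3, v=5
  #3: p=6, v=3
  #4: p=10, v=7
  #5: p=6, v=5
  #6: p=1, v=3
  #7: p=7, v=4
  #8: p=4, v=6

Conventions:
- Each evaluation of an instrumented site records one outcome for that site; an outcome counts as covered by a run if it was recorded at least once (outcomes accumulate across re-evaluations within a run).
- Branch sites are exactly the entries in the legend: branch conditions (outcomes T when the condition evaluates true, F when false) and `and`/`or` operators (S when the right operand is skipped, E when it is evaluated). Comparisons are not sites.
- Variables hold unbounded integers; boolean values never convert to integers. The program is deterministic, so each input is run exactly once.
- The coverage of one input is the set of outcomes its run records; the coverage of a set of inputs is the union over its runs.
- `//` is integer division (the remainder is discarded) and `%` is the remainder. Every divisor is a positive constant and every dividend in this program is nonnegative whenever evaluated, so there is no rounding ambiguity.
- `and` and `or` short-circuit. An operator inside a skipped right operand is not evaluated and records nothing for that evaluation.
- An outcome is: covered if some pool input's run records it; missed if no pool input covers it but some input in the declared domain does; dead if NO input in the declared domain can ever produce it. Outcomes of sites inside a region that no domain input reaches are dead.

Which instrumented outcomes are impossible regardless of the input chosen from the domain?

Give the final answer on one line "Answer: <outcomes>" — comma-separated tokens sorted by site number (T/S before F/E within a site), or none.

checking every outcome against all 88 domain inputs:
  reachable outcomes have witnesses, e.g. B1=T (e.g. p=1, v=3), B1=F (e.g. p=1, v=2), B2=S (e.g. p=1, v=4), B2=E (e.g. p=1, v=2)

Answer: none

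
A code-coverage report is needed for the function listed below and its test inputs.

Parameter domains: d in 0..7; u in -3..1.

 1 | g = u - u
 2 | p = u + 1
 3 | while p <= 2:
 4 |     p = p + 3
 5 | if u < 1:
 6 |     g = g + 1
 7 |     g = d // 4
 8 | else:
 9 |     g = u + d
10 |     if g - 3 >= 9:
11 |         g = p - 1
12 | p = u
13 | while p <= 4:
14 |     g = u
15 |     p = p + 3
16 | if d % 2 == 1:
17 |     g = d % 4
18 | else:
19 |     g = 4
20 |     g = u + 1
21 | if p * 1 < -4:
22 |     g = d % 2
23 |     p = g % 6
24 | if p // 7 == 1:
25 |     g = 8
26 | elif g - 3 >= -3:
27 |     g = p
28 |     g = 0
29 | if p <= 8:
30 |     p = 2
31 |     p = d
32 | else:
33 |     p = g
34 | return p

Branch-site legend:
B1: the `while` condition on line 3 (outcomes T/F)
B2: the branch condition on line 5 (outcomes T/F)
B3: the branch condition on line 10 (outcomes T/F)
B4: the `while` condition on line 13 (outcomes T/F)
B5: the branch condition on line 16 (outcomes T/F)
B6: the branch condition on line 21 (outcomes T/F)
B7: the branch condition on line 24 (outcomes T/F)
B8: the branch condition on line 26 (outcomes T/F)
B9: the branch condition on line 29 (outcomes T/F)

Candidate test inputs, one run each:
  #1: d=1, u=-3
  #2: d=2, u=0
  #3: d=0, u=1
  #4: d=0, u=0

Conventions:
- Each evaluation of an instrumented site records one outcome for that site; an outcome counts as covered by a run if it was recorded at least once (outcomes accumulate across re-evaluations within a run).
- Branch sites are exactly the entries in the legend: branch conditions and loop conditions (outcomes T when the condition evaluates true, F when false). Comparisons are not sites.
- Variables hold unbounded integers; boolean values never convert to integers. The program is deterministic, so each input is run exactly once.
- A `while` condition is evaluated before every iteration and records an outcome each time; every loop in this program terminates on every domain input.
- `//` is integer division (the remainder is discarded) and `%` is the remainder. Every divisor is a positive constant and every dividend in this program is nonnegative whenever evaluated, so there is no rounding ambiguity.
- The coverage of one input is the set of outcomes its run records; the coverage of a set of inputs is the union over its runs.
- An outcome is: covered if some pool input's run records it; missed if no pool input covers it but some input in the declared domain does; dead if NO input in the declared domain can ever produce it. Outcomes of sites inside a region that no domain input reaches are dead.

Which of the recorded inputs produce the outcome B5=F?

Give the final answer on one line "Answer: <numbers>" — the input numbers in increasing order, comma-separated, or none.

input #1 (d=1, u=-3): does not record B5=F
input #2 (d=2, u=0): records B5=F
input #3 (d=0, u=1): records B5=F
input #4 (d=0, u=0): records B5=F

Answer: 2, 3, 4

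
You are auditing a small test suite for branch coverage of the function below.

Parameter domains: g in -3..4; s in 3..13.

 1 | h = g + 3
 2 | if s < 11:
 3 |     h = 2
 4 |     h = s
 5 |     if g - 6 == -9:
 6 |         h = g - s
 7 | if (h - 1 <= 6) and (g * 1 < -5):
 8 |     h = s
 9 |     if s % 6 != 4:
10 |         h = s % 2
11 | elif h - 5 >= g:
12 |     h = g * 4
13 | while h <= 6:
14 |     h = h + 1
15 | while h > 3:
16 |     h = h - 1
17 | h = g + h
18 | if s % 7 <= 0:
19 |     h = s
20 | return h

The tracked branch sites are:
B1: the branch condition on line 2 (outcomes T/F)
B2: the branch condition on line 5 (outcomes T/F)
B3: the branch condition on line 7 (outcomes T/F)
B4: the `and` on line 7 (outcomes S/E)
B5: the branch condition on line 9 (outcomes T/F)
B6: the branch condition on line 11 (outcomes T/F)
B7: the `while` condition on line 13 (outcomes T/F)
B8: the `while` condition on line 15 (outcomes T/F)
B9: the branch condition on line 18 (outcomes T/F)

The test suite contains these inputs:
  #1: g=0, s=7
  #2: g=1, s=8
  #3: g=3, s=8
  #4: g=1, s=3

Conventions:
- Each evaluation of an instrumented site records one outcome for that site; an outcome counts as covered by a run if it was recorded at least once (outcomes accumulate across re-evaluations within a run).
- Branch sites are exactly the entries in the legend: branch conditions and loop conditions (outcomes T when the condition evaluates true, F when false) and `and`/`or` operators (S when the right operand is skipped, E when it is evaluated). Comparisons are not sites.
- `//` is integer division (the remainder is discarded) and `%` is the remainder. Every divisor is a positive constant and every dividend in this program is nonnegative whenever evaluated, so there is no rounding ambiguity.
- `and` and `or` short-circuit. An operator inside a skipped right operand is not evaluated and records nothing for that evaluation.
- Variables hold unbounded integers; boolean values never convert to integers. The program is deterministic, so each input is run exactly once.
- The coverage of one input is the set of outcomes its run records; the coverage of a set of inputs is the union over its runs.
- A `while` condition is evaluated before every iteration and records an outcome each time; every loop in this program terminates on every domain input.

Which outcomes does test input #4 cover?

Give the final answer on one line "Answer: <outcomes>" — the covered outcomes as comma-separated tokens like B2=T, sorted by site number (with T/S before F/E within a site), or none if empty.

Event log for input #4 (g=1, s=3):
  B1->T, B2->F, B4->E, B3->F, B6->F, B7->T, B7->T, B7->T, B7->T, B7->F
  B8->T, B8->T, B8->T, B8->T, B8->F, B9->F
deduplicating events, the covered set is: B1=T, B2=F, B3=F, B4=E, B6=F, B7=T, B7=F, B8=T, B8=F, B9=F

Answer: B1=T, B2=F, B3=F, B4=E, B6=F, B7=T, B7=F, B8=T, B8=F, B9=F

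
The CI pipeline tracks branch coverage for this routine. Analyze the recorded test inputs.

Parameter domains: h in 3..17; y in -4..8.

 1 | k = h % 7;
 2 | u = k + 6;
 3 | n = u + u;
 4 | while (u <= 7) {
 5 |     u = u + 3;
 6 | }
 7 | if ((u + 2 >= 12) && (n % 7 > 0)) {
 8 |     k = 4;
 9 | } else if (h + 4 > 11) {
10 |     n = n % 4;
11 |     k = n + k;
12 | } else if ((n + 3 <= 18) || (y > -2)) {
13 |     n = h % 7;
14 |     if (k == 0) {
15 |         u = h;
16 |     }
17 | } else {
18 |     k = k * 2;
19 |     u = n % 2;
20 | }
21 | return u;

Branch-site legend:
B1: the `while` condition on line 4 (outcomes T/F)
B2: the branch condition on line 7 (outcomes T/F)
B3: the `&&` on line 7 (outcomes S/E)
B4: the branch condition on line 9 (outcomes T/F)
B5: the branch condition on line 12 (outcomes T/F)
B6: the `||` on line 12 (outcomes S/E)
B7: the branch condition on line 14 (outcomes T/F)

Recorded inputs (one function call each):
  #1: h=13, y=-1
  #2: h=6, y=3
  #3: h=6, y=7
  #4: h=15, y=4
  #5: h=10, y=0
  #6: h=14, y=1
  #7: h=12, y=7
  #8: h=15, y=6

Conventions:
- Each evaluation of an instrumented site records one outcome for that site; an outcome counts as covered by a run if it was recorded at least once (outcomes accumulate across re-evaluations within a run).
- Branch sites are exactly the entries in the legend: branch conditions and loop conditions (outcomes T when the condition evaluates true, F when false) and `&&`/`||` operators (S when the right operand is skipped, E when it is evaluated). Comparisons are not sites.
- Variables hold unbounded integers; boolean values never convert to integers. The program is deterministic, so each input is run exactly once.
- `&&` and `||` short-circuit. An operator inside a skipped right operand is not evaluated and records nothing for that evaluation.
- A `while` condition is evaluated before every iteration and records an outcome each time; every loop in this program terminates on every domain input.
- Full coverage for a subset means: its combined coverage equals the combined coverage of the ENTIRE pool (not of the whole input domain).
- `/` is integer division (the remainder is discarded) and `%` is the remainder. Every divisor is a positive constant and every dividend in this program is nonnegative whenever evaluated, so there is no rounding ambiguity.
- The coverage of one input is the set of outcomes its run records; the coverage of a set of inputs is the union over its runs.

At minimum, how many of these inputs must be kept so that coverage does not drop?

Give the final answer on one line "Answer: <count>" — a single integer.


test 1 (h=13, y=-1) hits B1=F, B2=T, B3=E
test 2 (h=6, y=3) hits B1=F, B2=T, B3=E
test 3 (h=6, y=7) hits B1=F, B2=T, B3=E
test 4 (h=15, y=4) hits B1=T, B1=F, B2=F, B3=E, B4=T
test 5 (h=10, y=0) hits B1=F, B2=F, B3=S, B4=T
test 6 (h=14, y=1) hits B1=T, B1=F, B2=F, B3=S, B4=T
test 7 (h=12, y=7) hits B1=F, B2=T, B3=E
test 8 (h=15, y=6) hits B1=T, B1=F, B2=F, B3=E, B4=T
the full pool covers 7 outcomes: B1=T, B1=F, B2=T, B2=F, B3=S, B3=E, B4=T
checked all size-1 subsets: none covers 7 outcomes (max 5/7)
at size 2, {1, 6} reaches all 7 outcomes; every lexicographically earlier size-2 subset fails
Answer: 2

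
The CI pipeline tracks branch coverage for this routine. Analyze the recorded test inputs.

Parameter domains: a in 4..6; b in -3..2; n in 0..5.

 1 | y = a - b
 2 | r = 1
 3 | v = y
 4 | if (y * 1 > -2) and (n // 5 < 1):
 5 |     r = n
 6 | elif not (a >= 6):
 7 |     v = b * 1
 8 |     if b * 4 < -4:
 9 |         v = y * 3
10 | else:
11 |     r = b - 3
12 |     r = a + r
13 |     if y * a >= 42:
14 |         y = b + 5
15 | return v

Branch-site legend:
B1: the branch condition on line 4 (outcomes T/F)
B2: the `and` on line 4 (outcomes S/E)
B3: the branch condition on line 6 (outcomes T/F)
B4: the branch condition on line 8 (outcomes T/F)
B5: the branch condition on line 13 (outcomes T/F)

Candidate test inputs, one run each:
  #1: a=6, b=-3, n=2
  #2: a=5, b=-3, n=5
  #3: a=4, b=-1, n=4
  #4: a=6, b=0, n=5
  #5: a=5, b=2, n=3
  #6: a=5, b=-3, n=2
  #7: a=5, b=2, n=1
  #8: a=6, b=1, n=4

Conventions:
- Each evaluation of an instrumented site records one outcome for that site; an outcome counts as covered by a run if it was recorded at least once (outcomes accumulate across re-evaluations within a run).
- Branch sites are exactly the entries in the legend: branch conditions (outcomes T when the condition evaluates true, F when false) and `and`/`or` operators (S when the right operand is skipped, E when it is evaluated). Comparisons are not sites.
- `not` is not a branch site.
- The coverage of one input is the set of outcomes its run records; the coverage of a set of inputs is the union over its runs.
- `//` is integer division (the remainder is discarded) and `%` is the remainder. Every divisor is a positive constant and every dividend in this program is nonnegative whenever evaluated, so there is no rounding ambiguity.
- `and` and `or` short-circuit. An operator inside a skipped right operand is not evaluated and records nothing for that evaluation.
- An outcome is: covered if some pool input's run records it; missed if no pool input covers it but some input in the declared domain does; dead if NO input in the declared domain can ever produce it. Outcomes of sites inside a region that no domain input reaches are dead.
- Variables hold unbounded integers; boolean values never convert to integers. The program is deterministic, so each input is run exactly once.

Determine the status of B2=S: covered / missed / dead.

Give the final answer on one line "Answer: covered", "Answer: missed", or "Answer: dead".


no pool input records B2=S
checking all 108 inputs in the declared domain: B2=S is never recorded -> dead
Answer: dead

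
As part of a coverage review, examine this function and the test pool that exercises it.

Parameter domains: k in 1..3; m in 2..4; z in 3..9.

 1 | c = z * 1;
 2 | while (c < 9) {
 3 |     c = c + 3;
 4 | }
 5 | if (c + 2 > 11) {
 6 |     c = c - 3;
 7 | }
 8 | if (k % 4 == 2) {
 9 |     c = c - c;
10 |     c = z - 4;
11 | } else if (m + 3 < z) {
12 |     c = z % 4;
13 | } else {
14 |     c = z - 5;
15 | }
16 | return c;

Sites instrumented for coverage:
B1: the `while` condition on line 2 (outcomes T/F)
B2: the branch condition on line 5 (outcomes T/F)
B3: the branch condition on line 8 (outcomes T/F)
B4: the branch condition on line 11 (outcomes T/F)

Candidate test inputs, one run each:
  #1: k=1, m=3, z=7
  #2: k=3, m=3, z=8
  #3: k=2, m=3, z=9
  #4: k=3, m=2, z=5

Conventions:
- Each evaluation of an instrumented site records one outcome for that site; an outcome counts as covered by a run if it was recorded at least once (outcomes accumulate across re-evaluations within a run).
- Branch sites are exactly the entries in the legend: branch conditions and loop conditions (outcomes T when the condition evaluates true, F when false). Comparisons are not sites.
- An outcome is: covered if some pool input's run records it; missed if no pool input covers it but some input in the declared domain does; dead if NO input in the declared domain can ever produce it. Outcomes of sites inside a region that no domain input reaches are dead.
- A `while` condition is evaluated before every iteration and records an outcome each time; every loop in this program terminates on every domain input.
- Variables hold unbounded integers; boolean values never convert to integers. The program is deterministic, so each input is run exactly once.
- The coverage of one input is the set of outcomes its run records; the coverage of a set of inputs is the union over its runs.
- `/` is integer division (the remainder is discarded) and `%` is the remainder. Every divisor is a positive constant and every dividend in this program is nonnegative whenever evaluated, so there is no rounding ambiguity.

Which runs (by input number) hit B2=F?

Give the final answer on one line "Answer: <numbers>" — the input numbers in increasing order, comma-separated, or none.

input #1 (k=1, m=3, z=7): never hits B2=F
input #2 (k=3, m=3, z=8): never hits B2=F
input #3 (k=2, m=3, z=9): hits B2=F
input #4 (k=3, m=2, z=5): never hits B2=F

Answer: 3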